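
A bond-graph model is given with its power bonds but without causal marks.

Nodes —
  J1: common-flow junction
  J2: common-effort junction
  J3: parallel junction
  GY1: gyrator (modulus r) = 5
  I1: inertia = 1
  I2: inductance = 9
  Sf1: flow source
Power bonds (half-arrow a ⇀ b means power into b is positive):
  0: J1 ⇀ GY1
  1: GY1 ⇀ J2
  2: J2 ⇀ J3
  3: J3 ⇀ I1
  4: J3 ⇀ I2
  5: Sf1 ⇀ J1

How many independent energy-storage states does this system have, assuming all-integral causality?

#5 stroke at Sf1  (Sf1 fixes flow; stroke at Sf1)
#0 stroke at J1  (common-f at J1 fixed by 5)
#1 stroke at J2  (GY GY1: same side as bond 0)
#2 stroke at J3  (common-e at J2 fixed by 1)
#3 stroke at I1  (J3: bond 2 brought effort, rest push out)
#4 stroke at I2  (J3: bond 2 brought effort, rest push out)

2  (I1, I2 all integral)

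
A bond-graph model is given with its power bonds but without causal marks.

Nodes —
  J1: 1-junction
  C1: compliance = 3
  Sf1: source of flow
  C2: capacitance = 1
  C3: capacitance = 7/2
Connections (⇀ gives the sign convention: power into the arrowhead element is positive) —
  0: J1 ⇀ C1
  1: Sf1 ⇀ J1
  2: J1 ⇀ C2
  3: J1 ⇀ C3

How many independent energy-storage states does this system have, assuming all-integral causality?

3  (C1, C2, C3 all integral)

b1 stroke at Sf1  (Sf1: flow source, stroke at near end)
b0 stroke at J1  (common-f at J1 fixed by 1)
b2 stroke at J1  (J1: bond 1 brought flow, rest push out)
b3 stroke at J1  (J1 flow already set via bond 1)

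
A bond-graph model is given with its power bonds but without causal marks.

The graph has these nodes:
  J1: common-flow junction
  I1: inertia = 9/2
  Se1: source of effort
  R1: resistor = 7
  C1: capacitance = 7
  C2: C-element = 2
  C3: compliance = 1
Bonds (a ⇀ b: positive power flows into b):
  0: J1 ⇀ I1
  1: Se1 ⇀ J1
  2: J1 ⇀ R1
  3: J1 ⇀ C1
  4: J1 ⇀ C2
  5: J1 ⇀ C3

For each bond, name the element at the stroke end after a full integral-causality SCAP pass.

b1 →J1  (Se1: effort source, stroke at far end)
b0 →I1  (prefer integral on I1)
b2 →J1  (J1: bond 0 brought flow, rest push out)
b3 →J1  (1-jn J1 has f-setter on 0)
b4 →J1  (1-jn J1 has f-setter on 0)
b5 →J1  (J1: bond 0 brought flow, rest push out)

β0 stroke→I1
β1 stroke→J1
β2 stroke→J1
β3 stroke→J1
β4 stroke→J1
β5 stroke→J1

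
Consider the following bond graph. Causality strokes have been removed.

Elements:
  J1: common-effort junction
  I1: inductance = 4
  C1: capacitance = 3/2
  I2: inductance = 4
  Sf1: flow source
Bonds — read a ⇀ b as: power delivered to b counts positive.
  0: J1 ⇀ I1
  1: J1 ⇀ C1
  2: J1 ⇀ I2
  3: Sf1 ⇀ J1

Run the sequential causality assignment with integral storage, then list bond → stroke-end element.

β0 stroke→I1
β1 stroke→J1
β2 stroke→I2
β3 stroke→Sf1

#3 →Sf1  (Sf1 fixes flow; stroke at Sf1)
#0 →I1  (prefer integral on I1)
#1 →J1  (prefer integral on C1)
#2 →I2  (0-jn J1 has e-setter on 1)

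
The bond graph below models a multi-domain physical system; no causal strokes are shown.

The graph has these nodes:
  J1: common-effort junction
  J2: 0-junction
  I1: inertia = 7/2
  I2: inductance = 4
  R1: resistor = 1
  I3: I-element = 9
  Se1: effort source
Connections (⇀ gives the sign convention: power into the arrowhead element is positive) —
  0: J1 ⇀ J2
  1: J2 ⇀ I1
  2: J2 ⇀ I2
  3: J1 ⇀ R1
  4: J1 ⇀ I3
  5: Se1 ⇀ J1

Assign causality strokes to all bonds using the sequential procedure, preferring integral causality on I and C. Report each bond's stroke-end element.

b0 →J2
b1 →I1
b2 →I2
b3 →R1
b4 →I3
b5 →J1

b5 |J1  (source Se1 imposes e)
b0 |J2  (J1 effort already set via bond 5)
b3 |R1  (J1: bond 5 brought effort, rest push out)
b4 |I3  (common-e at J1 fixed by 5)
b1 |I1  (J2: bond 0 brought effort, rest push out)
b2 |I2  (common-e at J2 fixed by 0)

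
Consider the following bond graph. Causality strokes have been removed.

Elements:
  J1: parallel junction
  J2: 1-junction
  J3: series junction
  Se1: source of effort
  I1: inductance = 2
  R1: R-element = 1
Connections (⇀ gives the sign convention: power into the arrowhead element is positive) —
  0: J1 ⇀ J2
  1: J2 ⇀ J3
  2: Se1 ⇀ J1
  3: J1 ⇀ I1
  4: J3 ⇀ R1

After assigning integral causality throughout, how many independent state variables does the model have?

1  (I1 all integral)

β2 stroke→J1  (Se1 fixes effort; stroke away)
β0 stroke→J2  (J1 effort already set via bond 2)
β3 stroke→I1  (J1 effort already set via bond 2)
β1 stroke→J3  (J2: last free bond brings flow in)
β4 stroke→R1  (only one flow-in slot at J3)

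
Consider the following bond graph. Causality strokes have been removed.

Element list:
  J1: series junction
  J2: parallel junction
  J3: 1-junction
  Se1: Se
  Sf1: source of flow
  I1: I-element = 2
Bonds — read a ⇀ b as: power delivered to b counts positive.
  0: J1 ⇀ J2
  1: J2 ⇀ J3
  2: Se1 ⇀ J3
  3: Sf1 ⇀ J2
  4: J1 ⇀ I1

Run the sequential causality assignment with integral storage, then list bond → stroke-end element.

bond 0 stroke at J1
bond 1 stroke at J2
bond 2 stroke at J3
bond 3 stroke at Sf1
bond 4 stroke at I1

β2 stroke→J3  (Se1 fixes effort; stroke away)
β3 stroke→Sf1  (Sf1: flow source, stroke at near end)
β1 stroke→J2  (closing 1-jn rule on J3)
β0 stroke→J1  (0-jn J2 has e-setter on 1)
β4 stroke→I1  (J1: last free bond brings flow in)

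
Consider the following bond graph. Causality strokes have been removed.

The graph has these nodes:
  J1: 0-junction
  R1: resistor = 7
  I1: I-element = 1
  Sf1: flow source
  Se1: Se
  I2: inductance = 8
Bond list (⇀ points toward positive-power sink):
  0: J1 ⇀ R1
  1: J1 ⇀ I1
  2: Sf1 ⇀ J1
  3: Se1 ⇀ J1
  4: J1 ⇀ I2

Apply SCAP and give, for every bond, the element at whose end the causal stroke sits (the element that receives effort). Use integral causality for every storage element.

b2 |Sf1  (Sf1 fixes flow; stroke at Sf1)
b3 |J1  (Se1 (Se) sets effort on bond)
b0 |R1  (J1: bond 3 brought effort, rest push out)
b1 |I1  (J1: bond 3 brought effort, rest push out)
b4 |I2  (J1 effort already set via bond 3)

bond 0 →R1
bond 1 →I1
bond 2 →Sf1
bond 3 →J1
bond 4 →I2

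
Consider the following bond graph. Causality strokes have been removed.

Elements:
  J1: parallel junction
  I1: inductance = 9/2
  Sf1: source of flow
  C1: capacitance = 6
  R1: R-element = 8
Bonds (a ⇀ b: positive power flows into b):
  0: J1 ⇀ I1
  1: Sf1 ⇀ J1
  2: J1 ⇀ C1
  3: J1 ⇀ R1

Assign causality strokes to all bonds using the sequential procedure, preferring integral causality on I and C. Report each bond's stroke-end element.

#0 stroke→I1
#1 stroke→Sf1
#2 stroke→J1
#3 stroke→R1

b1 →Sf1  (Sf1 fixes flow; stroke at Sf1)
b0 →I1  (I1 integral (f out))
b2 →J1  (C1: C, integral causality)
b3 →R1  (J1 effort already set via bond 2)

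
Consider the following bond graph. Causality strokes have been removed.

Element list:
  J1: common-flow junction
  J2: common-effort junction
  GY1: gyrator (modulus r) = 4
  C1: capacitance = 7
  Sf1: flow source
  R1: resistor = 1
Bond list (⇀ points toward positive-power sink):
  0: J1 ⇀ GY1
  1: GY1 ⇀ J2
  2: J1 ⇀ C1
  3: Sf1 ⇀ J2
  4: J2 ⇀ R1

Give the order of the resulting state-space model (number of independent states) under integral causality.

1  (C1 all integral)

#3 |Sf1  (source Sf1 imposes f)
#2 |J1  (C1 integral (e out))
#0 |GY1  (J1: last free bond brings flow in)
#1 |GY1  (GY1 both-in/both-out from 0)
#4 |J2  (J2 needs exactly one e-in)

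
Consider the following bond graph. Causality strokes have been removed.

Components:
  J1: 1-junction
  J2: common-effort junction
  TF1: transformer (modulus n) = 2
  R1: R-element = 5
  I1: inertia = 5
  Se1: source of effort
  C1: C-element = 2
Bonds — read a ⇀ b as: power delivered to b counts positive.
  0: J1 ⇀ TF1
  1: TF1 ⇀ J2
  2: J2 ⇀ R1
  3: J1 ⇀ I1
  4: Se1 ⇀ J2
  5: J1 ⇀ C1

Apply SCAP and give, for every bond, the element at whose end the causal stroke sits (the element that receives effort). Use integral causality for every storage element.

b0 stroke→J1
b1 stroke→TF1
b2 stroke→R1
b3 stroke→I1
b4 stroke→J2
b5 stroke→J1

β4 →J2  (source Se1 imposes e)
β1 →TF1  (common-e at J2 fixed by 4)
β2 →R1  (J2 effort already set via bond 4)
β0 →J1  (TF1 one-in-one-out from 1)
β3 →I1  (prefer integral on I1)
β5 →J1  (J1: bond 3 brought flow, rest push out)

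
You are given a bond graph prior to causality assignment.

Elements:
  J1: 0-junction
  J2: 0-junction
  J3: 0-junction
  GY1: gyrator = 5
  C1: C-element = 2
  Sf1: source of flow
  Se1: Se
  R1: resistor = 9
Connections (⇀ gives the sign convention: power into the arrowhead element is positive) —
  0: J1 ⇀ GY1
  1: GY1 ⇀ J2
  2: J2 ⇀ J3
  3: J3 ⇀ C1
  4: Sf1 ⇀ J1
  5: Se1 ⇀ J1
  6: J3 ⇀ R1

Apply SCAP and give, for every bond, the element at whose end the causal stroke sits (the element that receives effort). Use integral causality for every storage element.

bond 0 →GY1
bond 1 →GY1
bond 2 →J2
bond 3 →J3
bond 4 →Sf1
bond 5 →J1
bond 6 →R1

#4 →Sf1  (Sf1 fixes flow; stroke at Sf1)
#5 →J1  (source Se1 imposes e)
#0 →GY1  (common-e at J1 fixed by 5)
#1 →GY1  (GY1: gyrator matches bond 0)
#2 →J2  (only one effort-in slot at J2)
#3 →J3  (C1: C, integral causality)
#6 →R1  (J3: bond 3 brought effort, rest push out)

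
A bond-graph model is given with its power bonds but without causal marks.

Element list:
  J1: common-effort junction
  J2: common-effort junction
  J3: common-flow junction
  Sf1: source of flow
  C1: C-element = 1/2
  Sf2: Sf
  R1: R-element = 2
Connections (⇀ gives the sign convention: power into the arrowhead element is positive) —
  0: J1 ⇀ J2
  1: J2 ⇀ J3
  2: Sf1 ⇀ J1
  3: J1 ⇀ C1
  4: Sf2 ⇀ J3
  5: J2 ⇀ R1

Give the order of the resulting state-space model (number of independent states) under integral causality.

β2 stroke at Sf1  (Sf1 (Sf) sets flow on bond)
β4 stroke at Sf2  (Sf2 (Sf) sets flow on bond)
β1 stroke at J3  (J3: bond 4 brought flow, rest push out)
β3 stroke at J1  (C1: C, integral causality)
β0 stroke at J2  (0-jn J1 has e-setter on 3)
β5 stroke at R1  (J2 effort already set via bond 0)

1  (C1 all integral)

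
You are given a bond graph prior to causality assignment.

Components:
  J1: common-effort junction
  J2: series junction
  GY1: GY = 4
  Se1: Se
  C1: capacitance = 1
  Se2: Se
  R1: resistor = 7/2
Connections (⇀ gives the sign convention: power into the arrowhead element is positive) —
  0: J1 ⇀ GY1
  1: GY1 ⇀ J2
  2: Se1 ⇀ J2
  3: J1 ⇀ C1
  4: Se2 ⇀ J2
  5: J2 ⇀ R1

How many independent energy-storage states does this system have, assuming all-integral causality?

1  (C1 all integral)

bond 2 stroke→J2  (Se1 fixes effort; stroke away)
bond 4 stroke→J2  (source Se2 imposes e)
bond 3 stroke→J1  (prefer integral on C1)
bond 0 stroke→GY1  (0-jn J1 has e-setter on 3)
bond 1 stroke→GY1  (GY1 both-in/both-out from 0)
bond 5 stroke→J2  (1-jn J2 has f-setter on 1)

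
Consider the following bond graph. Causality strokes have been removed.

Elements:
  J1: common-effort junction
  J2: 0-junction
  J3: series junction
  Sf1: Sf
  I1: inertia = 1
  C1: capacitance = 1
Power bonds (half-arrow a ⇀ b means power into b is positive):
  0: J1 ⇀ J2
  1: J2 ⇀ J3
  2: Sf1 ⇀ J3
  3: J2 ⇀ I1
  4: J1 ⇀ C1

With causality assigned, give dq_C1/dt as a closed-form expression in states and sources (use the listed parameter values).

β2 stroke→Sf1  (Sf1: flow source, stroke at near end)
β1 stroke→J3  (J3 flow already set via bond 2)
β3 stroke→I1  (I1: I, integral causality)
β0 stroke→J2  (J2: last free bond brings effort in)
β4 stroke→J1  (closing 0-jn rule on J1)

dq_C1/dt = -F_Sf1 - p_I1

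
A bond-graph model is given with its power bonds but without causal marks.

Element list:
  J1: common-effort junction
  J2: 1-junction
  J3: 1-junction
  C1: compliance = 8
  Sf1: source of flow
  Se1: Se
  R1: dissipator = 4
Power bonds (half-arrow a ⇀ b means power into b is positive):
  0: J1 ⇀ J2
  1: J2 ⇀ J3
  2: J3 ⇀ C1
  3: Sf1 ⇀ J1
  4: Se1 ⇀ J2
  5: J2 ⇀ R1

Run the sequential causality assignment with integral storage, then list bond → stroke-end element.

b3 stroke→Sf1  (Sf1 (Sf) sets flow on bond)
b4 stroke→J2  (Se1: effort source, stroke at far end)
b0 stroke→J1  (closing 0-jn rule on J1)
b1 stroke→J2  (J2 flow already set via bond 0)
b5 stroke→J2  (J2 flow already set via bond 0)
b2 stroke→J3  (J3 flow already set via bond 1)

#0 stroke at J1
#1 stroke at J2
#2 stroke at J3
#3 stroke at Sf1
#4 stroke at J2
#5 stroke at J2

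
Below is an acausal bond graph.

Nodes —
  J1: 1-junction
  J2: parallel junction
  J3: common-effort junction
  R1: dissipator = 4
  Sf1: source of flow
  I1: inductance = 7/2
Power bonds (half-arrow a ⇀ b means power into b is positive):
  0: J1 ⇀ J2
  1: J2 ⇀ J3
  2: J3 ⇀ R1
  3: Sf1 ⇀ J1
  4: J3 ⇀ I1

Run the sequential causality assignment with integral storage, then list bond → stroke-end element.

bond 3 →Sf1  (source Sf1 imposes f)
bond 0 →J1  (J1 flow already set via bond 3)
bond 1 →J2  (only one effort-in slot at J2)
bond 4 →I1  (I1 outputs flow p/I1)
bond 2 →J3  (only one effort-in slot at J3)

#0 →J1
#1 →J2
#2 →J3
#3 →Sf1
#4 →I1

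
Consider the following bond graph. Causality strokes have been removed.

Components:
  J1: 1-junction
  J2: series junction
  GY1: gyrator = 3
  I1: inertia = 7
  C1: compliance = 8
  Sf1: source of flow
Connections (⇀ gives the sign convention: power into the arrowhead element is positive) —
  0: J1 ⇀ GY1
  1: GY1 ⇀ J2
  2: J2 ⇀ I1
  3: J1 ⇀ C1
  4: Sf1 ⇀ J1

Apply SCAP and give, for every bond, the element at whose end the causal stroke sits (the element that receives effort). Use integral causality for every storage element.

#4 →Sf1  (Sf1 fixes flow; stroke at Sf1)
#0 →J1  (common-f at J1 fixed by 4)
#3 →J1  (J1 flow already set via bond 4)
#1 →J2  (GY GY1: same side as bond 0)
#2 →I1  (only one flow-in slot at J2)

b0 stroke at J1
b1 stroke at J2
b2 stroke at I1
b3 stroke at J1
b4 stroke at Sf1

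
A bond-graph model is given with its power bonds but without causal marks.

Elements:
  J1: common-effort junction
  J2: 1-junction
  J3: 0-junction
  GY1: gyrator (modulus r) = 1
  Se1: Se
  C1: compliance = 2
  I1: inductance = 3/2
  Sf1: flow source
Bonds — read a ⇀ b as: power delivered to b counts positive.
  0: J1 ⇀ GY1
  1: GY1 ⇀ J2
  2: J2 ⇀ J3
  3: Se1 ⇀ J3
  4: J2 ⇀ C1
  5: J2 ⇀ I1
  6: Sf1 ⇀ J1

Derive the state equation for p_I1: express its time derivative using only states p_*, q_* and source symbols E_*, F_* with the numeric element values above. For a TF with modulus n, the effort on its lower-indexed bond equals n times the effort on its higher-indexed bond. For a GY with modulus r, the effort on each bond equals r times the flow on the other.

dp_I1/dt = -E_Se1 + F_Sf1 - q_C1/2

β3 →J3  (source Se1 imposes e)
β6 →Sf1  (Sf1 (Sf) sets flow on bond)
β0 →J1  (J1: last free bond brings effort in)
β2 →J2  (J3: bond 3 brought effort, rest push out)
β1 →J2  (GY1 both-in/both-out from 0)
β4 →J2  (prefer integral on C1)
β5 →I1  (closing 1-jn rule on J2)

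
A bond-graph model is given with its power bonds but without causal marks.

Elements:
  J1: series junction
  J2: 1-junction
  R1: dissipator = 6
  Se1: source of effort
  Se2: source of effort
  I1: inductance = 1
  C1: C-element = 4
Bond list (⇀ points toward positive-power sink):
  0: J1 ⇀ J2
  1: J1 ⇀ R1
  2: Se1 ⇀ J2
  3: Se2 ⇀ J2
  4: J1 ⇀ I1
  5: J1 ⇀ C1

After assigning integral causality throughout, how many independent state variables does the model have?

2  (C1, I1 all integral)

β2 stroke at J2  (Se1 fixes effort; stroke away)
β3 stroke at J2  (Se2: effort source, stroke at far end)
β0 stroke at J1  (J2: last free bond brings flow in)
β4 stroke at I1  (I1: I, integral causality)
β1 stroke at J1  (common-f at J1 fixed by 4)
β5 stroke at J1  (common-f at J1 fixed by 4)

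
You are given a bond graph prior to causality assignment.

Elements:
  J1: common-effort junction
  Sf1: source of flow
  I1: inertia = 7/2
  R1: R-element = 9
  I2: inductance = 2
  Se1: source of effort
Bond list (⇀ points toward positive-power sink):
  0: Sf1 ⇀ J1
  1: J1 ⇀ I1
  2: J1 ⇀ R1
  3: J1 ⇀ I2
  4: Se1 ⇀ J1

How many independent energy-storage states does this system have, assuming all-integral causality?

β0 |Sf1  (Sf1: flow source, stroke at near end)
β4 |J1  (source Se1 imposes e)
β1 |I1  (0-jn J1 has e-setter on 4)
β2 |R1  (common-e at J1 fixed by 4)
β3 |I2  (J1: bond 4 brought effort, rest push out)

2  (I1, I2 all integral)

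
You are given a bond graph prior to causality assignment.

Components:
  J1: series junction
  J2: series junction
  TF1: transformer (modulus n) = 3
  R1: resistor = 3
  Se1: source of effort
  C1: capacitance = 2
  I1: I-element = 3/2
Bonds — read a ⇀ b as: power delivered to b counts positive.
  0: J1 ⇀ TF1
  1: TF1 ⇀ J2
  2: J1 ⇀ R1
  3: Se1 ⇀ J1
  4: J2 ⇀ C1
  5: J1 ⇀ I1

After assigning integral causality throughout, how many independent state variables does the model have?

2  (C1, I1 all integral)

#3 stroke→J1  (Se1 (Se) sets effort on bond)
#4 stroke→J2  (C1 integral (e out))
#1 stroke→TF1  (closing 1-jn rule on J2)
#0 stroke→J1  (TF1: transformer flips bond 1)
#5 stroke→I1  (prefer integral on I1)
#2 stroke→J1  (J1: bond 5 brought flow, rest push out)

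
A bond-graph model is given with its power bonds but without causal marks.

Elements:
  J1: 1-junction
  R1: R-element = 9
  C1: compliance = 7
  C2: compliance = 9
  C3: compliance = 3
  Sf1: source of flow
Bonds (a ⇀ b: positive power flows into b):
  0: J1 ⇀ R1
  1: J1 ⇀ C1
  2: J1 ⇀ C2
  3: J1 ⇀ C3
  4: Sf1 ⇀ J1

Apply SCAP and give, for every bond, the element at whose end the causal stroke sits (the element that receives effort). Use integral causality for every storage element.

β0 |J1
β1 |J1
β2 |J1
β3 |J1
β4 |Sf1

#4 stroke at Sf1  (source Sf1 imposes f)
#0 stroke at J1  (J1 flow already set via bond 4)
#1 stroke at J1  (J1: bond 4 brought flow, rest push out)
#2 stroke at J1  (1-jn J1 has f-setter on 4)
#3 stroke at J1  (common-f at J1 fixed by 4)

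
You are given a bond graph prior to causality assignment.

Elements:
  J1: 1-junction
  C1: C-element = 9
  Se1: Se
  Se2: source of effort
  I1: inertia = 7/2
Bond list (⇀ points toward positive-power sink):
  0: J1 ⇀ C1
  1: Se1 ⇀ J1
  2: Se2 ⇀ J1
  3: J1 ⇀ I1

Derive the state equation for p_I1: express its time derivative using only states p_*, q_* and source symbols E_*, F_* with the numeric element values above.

β1 stroke at J1  (Se1 fixes effort; stroke away)
β2 stroke at J1  (Se2: effort source, stroke at far end)
β0 stroke at J1  (prefer integral on C1)
β3 stroke at I1  (closing 1-jn rule on J1)

dp_I1/dt = E_Se1 + E_Se2 - q_C1/9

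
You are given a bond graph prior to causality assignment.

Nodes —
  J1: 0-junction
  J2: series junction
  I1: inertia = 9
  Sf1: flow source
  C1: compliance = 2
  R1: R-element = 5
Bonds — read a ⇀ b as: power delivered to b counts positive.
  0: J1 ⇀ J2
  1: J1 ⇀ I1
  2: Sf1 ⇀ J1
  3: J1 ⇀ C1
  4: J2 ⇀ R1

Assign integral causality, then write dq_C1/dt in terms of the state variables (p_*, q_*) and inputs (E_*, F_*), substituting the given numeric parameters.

dq_C1/dt = F_Sf1 - p_I1/9 - q_C1/10

β2 →Sf1  (source Sf1 imposes f)
β1 →I1  (I1: I, integral causality)
β3 →J1  (C1 outputs effort q/C1)
β0 →J2  (J1 effort already set via bond 3)
β4 →R1  (J2: last free bond brings flow in)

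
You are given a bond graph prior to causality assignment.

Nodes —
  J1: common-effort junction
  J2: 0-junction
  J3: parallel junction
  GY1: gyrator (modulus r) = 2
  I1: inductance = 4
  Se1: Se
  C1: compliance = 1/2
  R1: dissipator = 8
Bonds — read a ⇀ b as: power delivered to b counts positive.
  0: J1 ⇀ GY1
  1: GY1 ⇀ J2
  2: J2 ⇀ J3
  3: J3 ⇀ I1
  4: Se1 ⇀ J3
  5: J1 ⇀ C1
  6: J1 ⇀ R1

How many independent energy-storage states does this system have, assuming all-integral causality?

2  (C1, I1 all integral)

bond 4 →J3  (Se1 fixes effort; stroke away)
bond 2 →J2  (0-jn J3 has e-setter on 4)
bond 3 →I1  (common-e at J3 fixed by 4)
bond 1 →GY1  (0-jn J2 has e-setter on 2)
bond 0 →GY1  (GY GY1: same side as bond 1)
bond 5 →J1  (C1 outputs effort q/C1)
bond 6 →R1  (common-e at J1 fixed by 5)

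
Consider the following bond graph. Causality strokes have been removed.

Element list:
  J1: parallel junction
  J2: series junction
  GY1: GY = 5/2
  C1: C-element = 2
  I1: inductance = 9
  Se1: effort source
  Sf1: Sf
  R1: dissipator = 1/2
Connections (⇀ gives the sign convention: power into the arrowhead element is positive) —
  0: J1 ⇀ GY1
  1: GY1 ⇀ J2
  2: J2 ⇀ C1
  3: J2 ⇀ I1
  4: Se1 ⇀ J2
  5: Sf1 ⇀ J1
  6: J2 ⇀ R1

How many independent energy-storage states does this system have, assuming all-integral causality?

2  (C1, I1 all integral)

β4 stroke at J2  (Se1: effort source, stroke at far end)
β5 stroke at Sf1  (Sf1: flow source, stroke at near end)
β0 stroke at J1  (J1 needs exactly one e-in)
β1 stroke at J2  (GY1 both-in/both-out from 0)
β2 stroke at J2  (C1: C, integral causality)
β3 stroke at I1  (I1: I, integral causality)
β6 stroke at J2  (J2: bond 3 brought flow, rest push out)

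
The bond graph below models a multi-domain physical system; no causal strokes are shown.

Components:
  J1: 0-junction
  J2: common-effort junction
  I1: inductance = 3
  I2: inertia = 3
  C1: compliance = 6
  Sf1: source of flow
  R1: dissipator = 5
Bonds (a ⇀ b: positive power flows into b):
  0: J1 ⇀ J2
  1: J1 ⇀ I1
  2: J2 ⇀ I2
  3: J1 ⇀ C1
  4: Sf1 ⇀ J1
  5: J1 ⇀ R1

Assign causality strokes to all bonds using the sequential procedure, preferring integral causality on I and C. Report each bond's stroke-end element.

#0 |J2
#1 |I1
#2 |I2
#3 |J1
#4 |Sf1
#5 |R1

#4 stroke at Sf1  (Sf1: flow source, stroke at near end)
#1 stroke at I1  (prefer integral on I1)
#2 stroke at I2  (I2 integral (f out))
#0 stroke at J2  (J2: last free bond brings effort in)
#3 stroke at J1  (C1 integral (e out))
#5 stroke at R1  (0-jn J1 has e-setter on 3)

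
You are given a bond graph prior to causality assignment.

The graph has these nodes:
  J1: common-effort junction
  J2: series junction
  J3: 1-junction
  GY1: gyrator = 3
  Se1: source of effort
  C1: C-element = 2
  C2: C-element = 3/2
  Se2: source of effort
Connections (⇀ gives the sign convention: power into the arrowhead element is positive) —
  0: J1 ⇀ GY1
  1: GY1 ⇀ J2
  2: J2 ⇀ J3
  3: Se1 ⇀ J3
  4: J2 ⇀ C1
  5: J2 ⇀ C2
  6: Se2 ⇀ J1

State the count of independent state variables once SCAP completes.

#3 stroke→J3  (source Se1 imposes e)
#6 stroke→J1  (Se2 (Se) sets effort on bond)
#0 stroke→GY1  (common-e at J1 fixed by 6)
#2 stroke→J2  (J3 needs exactly one f-in)
#1 stroke→GY1  (GY1: gyrator matches bond 0)
#4 stroke→J2  (common-f at J2 fixed by 1)
#5 stroke→J2  (common-f at J2 fixed by 1)

2  (C1, C2 all integral)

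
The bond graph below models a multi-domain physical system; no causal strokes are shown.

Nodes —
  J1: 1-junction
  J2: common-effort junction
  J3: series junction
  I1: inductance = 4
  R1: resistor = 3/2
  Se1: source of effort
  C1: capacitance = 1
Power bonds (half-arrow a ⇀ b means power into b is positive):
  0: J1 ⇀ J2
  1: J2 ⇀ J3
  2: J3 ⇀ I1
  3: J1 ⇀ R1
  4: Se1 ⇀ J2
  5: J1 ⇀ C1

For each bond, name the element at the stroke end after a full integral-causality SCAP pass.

β0 stroke→J1
β1 stroke→J3
β2 stroke→I1
β3 stroke→R1
β4 stroke→J2
β5 stroke→J1

bond 4 stroke→J2  (Se1: effort source, stroke at far end)
bond 0 stroke→J1  (J2 effort already set via bond 4)
bond 1 stroke→J3  (0-jn J2 has e-setter on 4)
bond 2 stroke→I1  (J3 needs exactly one f-in)
bond 5 stroke→J1  (C1: C, integral causality)
bond 3 stroke→R1  (J1: last free bond brings flow in)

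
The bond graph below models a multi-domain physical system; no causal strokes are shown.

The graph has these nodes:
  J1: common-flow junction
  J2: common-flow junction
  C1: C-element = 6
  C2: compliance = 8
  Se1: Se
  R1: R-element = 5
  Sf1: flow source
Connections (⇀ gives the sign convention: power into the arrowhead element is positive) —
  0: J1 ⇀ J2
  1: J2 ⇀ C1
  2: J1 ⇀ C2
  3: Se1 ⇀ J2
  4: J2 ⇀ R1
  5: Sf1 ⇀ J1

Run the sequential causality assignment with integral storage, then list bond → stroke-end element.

β0 stroke at J1
β1 stroke at J2
β2 stroke at J1
β3 stroke at J2
β4 stroke at J2
β5 stroke at Sf1

#3 stroke at J2  (Se1 (Se) sets effort on bond)
#5 stroke at Sf1  (Sf1 fixes flow; stroke at Sf1)
#0 stroke at J1  (common-f at J1 fixed by 5)
#2 stroke at J1  (common-f at J1 fixed by 5)
#1 stroke at J2  (J2: bond 0 brought flow, rest push out)
#4 stroke at J2  (common-f at J2 fixed by 0)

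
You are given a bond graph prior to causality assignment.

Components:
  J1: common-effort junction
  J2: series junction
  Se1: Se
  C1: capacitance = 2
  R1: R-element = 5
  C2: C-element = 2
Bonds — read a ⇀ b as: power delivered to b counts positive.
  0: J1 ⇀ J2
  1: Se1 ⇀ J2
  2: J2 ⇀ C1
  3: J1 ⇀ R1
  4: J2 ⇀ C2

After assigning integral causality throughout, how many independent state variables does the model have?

β1 |J2  (Se1 (Se) sets effort on bond)
β2 |J2  (prefer integral on C1)
β4 |J2  (C2: C, integral causality)
β0 |J1  (J2 needs exactly one f-in)
β3 |R1  (common-e at J1 fixed by 0)

2  (C1, C2 all integral)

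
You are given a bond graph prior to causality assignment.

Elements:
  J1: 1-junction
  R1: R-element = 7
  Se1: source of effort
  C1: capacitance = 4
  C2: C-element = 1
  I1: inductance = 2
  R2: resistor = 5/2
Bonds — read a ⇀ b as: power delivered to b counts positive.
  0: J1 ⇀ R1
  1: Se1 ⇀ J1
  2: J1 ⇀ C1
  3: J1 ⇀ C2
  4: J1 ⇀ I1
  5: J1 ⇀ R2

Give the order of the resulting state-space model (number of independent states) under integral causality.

3  (C1, C2, I1 all integral)

#1 stroke at J1  (Se1 (Se) sets effort on bond)
#2 stroke at J1  (C1 outputs effort q/C1)
#3 stroke at J1  (C2: C, integral causality)
#4 stroke at I1  (prefer integral on I1)
#0 stroke at J1  (J1: bond 4 brought flow, rest push out)
#5 stroke at J1  (J1 flow already set via bond 4)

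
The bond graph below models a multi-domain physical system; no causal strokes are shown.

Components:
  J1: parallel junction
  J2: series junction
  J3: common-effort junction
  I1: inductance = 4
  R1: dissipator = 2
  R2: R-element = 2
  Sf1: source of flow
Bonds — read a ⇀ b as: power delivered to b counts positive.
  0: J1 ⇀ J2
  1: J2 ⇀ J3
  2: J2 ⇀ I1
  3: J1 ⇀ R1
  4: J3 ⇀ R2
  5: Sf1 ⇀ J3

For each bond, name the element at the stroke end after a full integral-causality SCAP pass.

bond 0 stroke→J2
bond 1 stroke→J2
bond 2 stroke→I1
bond 3 stroke→J1
bond 4 stroke→J3
bond 5 stroke→Sf1

β5 |Sf1  (Sf1 (Sf) sets flow on bond)
β2 |I1  (I1: I, integral causality)
β0 |J2  (J2 flow already set via bond 2)
β1 |J2  (J2: bond 2 brought flow, rest push out)
β4 |J3  (only one effort-in slot at J3)
β3 |J1  (closing 0-jn rule on J1)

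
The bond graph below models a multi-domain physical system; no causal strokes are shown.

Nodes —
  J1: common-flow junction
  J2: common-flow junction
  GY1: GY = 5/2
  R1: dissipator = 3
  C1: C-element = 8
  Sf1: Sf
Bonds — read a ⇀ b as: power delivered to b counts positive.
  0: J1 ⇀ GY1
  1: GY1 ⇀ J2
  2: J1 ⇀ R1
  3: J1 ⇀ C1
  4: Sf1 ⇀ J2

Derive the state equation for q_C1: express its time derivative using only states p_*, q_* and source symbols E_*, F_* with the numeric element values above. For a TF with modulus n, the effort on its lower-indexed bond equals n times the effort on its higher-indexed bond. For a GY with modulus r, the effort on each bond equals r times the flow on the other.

bond 4 stroke→Sf1  (source Sf1 imposes f)
bond 1 stroke→J2  (J2: bond 4 brought flow, rest push out)
bond 0 stroke→J1  (GY1 both-in/both-out from 1)
bond 3 stroke→J1  (prefer integral on C1)
bond 2 stroke→R1  (J1 needs exactly one f-in)

dq_C1/dt = -5*F_Sf1/6 - q_C1/24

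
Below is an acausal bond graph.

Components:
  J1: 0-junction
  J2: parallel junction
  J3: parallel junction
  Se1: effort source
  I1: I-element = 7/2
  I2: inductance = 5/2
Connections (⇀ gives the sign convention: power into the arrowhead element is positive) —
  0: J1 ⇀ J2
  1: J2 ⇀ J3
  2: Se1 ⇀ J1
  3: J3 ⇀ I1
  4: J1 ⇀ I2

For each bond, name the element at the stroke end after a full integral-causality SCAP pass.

#2 |J1  (source Se1 imposes e)
#0 |J2  (J1 effort already set via bond 2)
#4 |I2  (common-e at J1 fixed by 2)
#1 |J3  (common-e at J2 fixed by 0)
#3 |I1  (0-jn J3 has e-setter on 1)

#0 stroke→J2
#1 stroke→J3
#2 stroke→J1
#3 stroke→I1
#4 stroke→I2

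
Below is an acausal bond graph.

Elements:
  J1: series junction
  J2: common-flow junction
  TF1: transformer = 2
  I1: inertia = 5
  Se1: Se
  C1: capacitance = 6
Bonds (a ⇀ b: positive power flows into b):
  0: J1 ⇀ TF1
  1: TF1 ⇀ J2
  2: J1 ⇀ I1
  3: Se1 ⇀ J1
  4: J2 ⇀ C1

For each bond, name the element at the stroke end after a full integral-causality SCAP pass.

#3 |J1  (Se1: effort source, stroke at far end)
#2 |I1  (I1 outputs flow p/I1)
#0 |J1  (J1 flow already set via bond 2)
#1 |TF1  (TF TF1: opposite of bond 0)
#4 |J2  (common-f at J2 fixed by 1)

bond 0 stroke→J1
bond 1 stroke→TF1
bond 2 stroke→I1
bond 3 stroke→J1
bond 4 stroke→J2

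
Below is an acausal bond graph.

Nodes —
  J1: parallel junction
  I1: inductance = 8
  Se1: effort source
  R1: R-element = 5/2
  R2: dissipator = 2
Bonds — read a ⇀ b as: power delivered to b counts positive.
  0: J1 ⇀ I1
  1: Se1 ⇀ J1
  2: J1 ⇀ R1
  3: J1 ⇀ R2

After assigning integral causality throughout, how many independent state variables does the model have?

1  (I1 all integral)

bond 1 →J1  (Se1 fixes effort; stroke away)
bond 0 →I1  (common-e at J1 fixed by 1)
bond 2 →R1  (J1 effort already set via bond 1)
bond 3 →R2  (0-jn J1 has e-setter on 1)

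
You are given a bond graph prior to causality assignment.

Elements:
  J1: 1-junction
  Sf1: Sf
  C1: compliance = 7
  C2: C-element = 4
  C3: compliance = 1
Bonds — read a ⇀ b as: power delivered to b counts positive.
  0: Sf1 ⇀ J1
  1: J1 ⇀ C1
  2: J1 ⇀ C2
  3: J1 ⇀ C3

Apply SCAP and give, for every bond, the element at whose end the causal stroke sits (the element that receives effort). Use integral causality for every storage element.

#0 →Sf1  (Sf1 (Sf) sets flow on bond)
#1 →J1  (J1: bond 0 brought flow, rest push out)
#2 →J1  (J1: bond 0 brought flow, rest push out)
#3 →J1  (J1: bond 0 brought flow, rest push out)

bond 0 stroke at Sf1
bond 1 stroke at J1
bond 2 stroke at J1
bond 3 stroke at J1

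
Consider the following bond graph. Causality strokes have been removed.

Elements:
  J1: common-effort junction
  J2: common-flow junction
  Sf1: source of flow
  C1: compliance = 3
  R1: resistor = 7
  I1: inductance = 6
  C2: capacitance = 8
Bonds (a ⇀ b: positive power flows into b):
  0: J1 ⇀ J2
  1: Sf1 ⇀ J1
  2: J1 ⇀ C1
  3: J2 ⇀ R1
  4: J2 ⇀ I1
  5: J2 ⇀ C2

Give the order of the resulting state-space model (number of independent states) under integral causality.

3  (C1, C2, I1 all integral)

β1 stroke at Sf1  (Sf1 (Sf) sets flow on bond)
β2 stroke at J1  (C1 integral (e out))
β0 stroke at J2  (0-jn J1 has e-setter on 2)
β4 stroke at I1  (I1 integral (f out))
β3 stroke at J2  (J2: bond 4 brought flow, rest push out)
β5 stroke at J2  (J2: bond 4 brought flow, rest push out)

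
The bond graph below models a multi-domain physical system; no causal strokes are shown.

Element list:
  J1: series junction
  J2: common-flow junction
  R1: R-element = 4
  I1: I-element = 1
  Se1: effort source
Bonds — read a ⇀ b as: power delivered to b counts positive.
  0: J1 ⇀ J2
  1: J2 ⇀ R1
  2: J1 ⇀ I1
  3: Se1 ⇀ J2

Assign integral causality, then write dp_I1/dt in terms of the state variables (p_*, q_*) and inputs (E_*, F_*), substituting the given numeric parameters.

dp_I1/dt = E_Se1 - 4*p_I1

#3 stroke→J2  (source Se1 imposes e)
#2 stroke→I1  (I1 integral (f out))
#0 stroke→J1  (J1 flow already set via bond 2)
#1 stroke→J2  (common-f at J2 fixed by 0)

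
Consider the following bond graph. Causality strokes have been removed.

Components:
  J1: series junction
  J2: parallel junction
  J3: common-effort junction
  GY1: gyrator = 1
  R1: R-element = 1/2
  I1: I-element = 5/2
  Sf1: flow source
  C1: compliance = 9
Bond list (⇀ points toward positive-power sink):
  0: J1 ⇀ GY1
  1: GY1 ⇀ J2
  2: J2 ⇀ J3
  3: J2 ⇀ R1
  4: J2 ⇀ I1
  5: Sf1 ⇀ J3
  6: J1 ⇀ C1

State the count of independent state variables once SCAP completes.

2  (C1, I1 all integral)

#5 stroke at Sf1  (Sf1: flow source, stroke at near end)
#2 stroke at J3  (J3 needs exactly one e-in)
#4 stroke at I1  (I1 integral (f out))
#6 stroke at J1  (C1 integral (e out))
#0 stroke at GY1  (only one flow-in slot at J1)
#1 stroke at GY1  (GY GY1: same side as bond 0)
#3 stroke at J2  (J2: last free bond brings effort in)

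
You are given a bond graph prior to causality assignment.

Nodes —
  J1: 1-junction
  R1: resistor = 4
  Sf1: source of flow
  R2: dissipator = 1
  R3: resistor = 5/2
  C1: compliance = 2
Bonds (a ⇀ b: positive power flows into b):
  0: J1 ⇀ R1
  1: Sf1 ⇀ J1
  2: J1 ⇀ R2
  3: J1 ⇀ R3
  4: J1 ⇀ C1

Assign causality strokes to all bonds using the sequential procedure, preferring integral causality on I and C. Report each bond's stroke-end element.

bond 0 |J1
bond 1 |Sf1
bond 2 |J1
bond 3 |J1
bond 4 |J1

b1 stroke→Sf1  (Sf1 (Sf) sets flow on bond)
b0 stroke→J1  (J1: bond 1 brought flow, rest push out)
b2 stroke→J1  (1-jn J1 has f-setter on 1)
b3 stroke→J1  (J1: bond 1 brought flow, rest push out)
b4 stroke→J1  (1-jn J1 has f-setter on 1)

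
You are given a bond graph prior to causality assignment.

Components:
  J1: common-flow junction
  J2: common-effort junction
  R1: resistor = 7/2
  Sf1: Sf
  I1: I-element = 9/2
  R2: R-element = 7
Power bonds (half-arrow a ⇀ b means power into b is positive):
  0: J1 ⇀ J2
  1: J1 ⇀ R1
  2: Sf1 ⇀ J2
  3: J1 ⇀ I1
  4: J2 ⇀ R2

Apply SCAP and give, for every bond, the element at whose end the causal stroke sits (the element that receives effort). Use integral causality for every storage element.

#2 stroke at Sf1  (Sf1: flow source, stroke at near end)
#3 stroke at I1  (I1 integral (f out))
#0 stroke at J1  (J1: bond 3 brought flow, rest push out)
#1 stroke at J1  (common-f at J1 fixed by 3)
#4 stroke at J2  (only one effort-in slot at J2)

b0 stroke→J1
b1 stroke→J1
b2 stroke→Sf1
b3 stroke→I1
b4 stroke→J2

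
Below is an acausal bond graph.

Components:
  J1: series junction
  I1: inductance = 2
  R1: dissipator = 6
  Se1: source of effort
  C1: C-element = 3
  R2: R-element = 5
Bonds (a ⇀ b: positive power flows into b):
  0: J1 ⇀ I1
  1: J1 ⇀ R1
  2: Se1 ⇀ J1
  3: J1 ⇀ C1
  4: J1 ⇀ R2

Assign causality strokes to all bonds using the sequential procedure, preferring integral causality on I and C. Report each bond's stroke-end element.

bond 2 stroke→J1  (Se1: effort source, stroke at far end)
bond 0 stroke→I1  (prefer integral on I1)
bond 1 stroke→J1  (J1: bond 0 brought flow, rest push out)
bond 3 stroke→J1  (J1 flow already set via bond 0)
bond 4 stroke→J1  (common-f at J1 fixed by 0)

bond 0 stroke→I1
bond 1 stroke→J1
bond 2 stroke→J1
bond 3 stroke→J1
bond 4 stroke→J1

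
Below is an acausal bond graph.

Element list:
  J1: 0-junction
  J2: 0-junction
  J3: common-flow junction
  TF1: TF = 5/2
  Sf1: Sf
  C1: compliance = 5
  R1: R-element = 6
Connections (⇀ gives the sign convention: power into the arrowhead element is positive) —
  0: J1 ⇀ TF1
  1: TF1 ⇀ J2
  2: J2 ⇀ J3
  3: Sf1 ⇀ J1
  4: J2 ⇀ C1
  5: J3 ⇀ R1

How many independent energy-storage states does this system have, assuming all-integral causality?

β3 →Sf1  (Sf1 (Sf) sets flow on bond)
β0 →J1  (J1: last free bond brings effort in)
β1 →TF1  (TF1 one-in-one-out from 0)
β4 →J2  (C1 integral (e out))
β2 →J3  (J2: bond 4 brought effort, rest push out)
β5 →R1  (J3 needs exactly one f-in)

1  (C1 all integral)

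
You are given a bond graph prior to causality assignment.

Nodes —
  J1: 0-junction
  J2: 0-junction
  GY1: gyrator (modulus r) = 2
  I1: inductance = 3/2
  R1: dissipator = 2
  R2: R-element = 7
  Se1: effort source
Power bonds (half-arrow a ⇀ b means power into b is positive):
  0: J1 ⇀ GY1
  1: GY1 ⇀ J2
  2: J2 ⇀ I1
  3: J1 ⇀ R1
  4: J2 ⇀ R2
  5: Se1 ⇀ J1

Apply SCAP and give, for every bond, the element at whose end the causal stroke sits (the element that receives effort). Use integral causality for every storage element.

β0 stroke at GY1
β1 stroke at GY1
β2 stroke at I1
β3 stroke at R1
β4 stroke at J2
β5 stroke at J1

β5 |J1  (source Se1 imposes e)
β0 |GY1  (J1: bond 5 brought effort, rest push out)
β3 |R1  (J1: bond 5 brought effort, rest push out)
β1 |GY1  (GY1: gyrator matches bond 0)
β2 |I1  (I1 outputs flow p/I1)
β4 |J2  (J2 needs exactly one e-in)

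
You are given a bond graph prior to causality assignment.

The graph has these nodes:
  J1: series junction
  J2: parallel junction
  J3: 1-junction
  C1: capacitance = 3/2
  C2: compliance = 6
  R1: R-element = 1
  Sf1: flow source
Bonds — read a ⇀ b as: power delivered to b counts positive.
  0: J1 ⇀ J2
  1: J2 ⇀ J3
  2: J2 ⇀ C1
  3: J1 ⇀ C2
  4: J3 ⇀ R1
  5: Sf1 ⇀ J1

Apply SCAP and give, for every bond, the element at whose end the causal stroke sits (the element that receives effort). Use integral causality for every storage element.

b5 stroke→Sf1  (Sf1 (Sf) sets flow on bond)
b0 stroke→J1  (J1 flow already set via bond 5)
b3 stroke→J1  (J1 flow already set via bond 5)
b2 stroke→J2  (prefer integral on C1)
b1 stroke→J3  (0-jn J2 has e-setter on 2)
b4 stroke→R1  (closing 1-jn rule on J3)

b0 →J1
b1 →J3
b2 →J2
b3 →J1
b4 →R1
b5 →Sf1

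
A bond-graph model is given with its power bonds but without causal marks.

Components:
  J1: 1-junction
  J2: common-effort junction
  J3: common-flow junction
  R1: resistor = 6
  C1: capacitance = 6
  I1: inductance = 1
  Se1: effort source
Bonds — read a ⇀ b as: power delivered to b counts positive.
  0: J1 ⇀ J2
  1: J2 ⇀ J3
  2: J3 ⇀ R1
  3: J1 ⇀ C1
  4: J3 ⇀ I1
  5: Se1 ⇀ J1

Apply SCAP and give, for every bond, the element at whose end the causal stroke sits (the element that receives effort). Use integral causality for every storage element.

#0 →J2
#1 →J3
#2 →J3
#3 →J1
#4 →I1
#5 →J1

b5 stroke→J1  (Se1: effort source, stroke at far end)
b3 stroke→J1  (C1 integral (e out))
b0 stroke→J2  (only one flow-in slot at J1)
b1 stroke→J3  (J2: bond 0 brought effort, rest push out)
b4 stroke→I1  (I1 outputs flow p/I1)
b2 stroke→J3  (J3: bond 4 brought flow, rest push out)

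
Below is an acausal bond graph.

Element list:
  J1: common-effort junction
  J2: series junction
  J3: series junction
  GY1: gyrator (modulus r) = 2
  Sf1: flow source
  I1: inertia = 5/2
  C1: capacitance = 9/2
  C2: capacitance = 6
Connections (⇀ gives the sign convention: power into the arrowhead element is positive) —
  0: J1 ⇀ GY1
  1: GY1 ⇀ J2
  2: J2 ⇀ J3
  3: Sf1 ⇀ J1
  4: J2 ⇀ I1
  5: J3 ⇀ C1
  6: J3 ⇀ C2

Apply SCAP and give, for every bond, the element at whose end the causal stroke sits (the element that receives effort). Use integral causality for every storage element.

b3 stroke→Sf1  (Sf1 (Sf) sets flow on bond)
b0 stroke→J1  (J1 needs exactly one e-in)
b1 stroke→J2  (through GY1, causality inverts; strokes same side of GY1)
b4 stroke→I1  (prefer integral on I1)
b2 stroke→J2  (common-f at J2 fixed by 4)
b5 stroke→J3  (common-f at J3 fixed by 2)
b6 stroke→J3  (J3 flow already set via bond 2)

β0 stroke→J1
β1 stroke→J2
β2 stroke→J2
β3 stroke→Sf1
β4 stroke→I1
β5 stroke→J3
β6 stroke→J3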